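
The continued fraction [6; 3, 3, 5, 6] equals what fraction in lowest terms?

Fold from the inside: start with 6/1.
  5 + 1/6 = 31/6
  3 + 6/31 = 99/31
  3 + 31/99 = 328/99
  6 + 99/328 = 2067/328

2067/328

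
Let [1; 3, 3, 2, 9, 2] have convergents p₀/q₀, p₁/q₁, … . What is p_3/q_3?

30/23

Using pₖ = aₖpₖ₋₁ + pₖ₋₂, qₖ = aₖqₖ₋₁ + qₖ₋₂ (with p₋₁=1, p₋₂=0, q₋₁=0, q₋₂=1):
  k=0: a=1, p=1, q=1
  k=1: a=3, p=4, q=3
  k=2: a=3, p=13, q=10
  k=3: a=2, p=30, q=23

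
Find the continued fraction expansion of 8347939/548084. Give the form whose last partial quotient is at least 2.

[15; 4, 3, 16, 15, 3, 18, 3]

8347939 = 15×548084 + 126679
548084 = 4×126679 + 41368
126679 = 3×41368 + 2575
41368 = 16×2575 + 168
2575 = 15×168 + 55
168 = 3×55 + 3
55 = 18×3 + 1
3 = 3×1 + 0  (stop)
So 8347939/548084 = [15; 4, 3, 16, 15, 3, 18, 3].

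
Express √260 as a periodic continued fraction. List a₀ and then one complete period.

a₀ = ⌊√260⌋ = 16.
With m₀=0, d₀=1 and mₖ₊₁ = dₖaₖ − mₖ, dₖ₊₁ = (n − mₖ₊₁²)/dₖ, aₖ₊₁ = ⌊(a₀+mₖ₊₁)/dₖ₊₁⌋:
  k=1: m=16, d=4, a=8
  k=2: m=16, d=1, a=32
d=1 and a=2a₀=32 at k=2, so the next step gives (m, d) = (16, 4) again — its k=1 value — and the period has length 2.

[16; 8, 32]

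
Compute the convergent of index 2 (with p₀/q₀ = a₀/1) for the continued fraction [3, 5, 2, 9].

Using pₖ = aₖpₖ₋₁ + pₖ₋₂, qₖ = aₖqₖ₋₁ + qₖ₋₂ (with p₋₁=1, p₋₂=0, q₋₁=0, q₋₂=1):
  k=0: a=3, p=3, q=1
  k=1: a=5, p=16, q=5
  k=2: a=2, p=35, q=11

35/11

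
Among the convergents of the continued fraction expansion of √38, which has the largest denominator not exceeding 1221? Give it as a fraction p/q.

2737/444

√38 = [6; 6, 12, …] (period length 2).
Convergents:
  p_0/q_0 = 6/1
  p_1/q_1 = 37/6
  p_2/q_2 = 450/73
  p_3/q_3 = 2737/444
  p_4/q_4 = 33294/5401
q_3 = 444 ≤ 1221 < 5401 = q_4, so the answer is 2737/444.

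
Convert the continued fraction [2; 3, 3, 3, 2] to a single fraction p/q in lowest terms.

175/76

Using pₖ = aₖpₖ₋₁ + pₖ₋₂ and qₖ = aₖqₖ₋₁ + qₖ₋₂:
  k=0: a=2, p=2, q=1
  k=1: a=3, p=7, q=3
  k=2: a=3, p=23, q=10
  k=3: a=3, p=76, q=33
  k=4: a=2, p=175, q=76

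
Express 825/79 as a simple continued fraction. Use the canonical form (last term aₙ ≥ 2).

[10; 2, 3, 1, 8]

825 = 10*79 + 35
79 = 2*35 + 9
35 = 3*9 + 8
9 = 1*8 + 1
8 = 8*1 + 0  (stop)
So 825/79 = [10; 2, 3, 1, 8].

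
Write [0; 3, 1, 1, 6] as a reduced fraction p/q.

13/46

Fold from the inside: start with 6/1.
  1 + 1/6 = 7/6
  1 + 6/7 = 13/7
  3 + 7/13 = 46/13
  0 + 13/46 = 13/46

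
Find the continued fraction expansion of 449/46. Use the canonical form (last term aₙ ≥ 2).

449 = 9·46 + 35
46 = 1·35 + 11
35 = 3·11 + 2
11 = 5·2 + 1
2 = 2·1 + 0  (stop)
So 449/46 = [9; 1, 3, 5, 2].

[9; 1, 3, 5, 2]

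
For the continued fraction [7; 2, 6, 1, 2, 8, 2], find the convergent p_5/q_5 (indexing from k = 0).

Using pₖ = aₖpₖ₋₁ + pₖ₋₂, qₖ = aₖqₖ₋₁ + qₖ₋₂ (with p₋₁=1, p₋₂=0, q₋₁=0, q₋₂=1):
  k=0: a=7, p=7, q=1
  k=1: a=2, p=15, q=2
  k=2: a=6, p=97, q=13
  k=3: a=1, p=112, q=15
  k=4: a=2, p=321, q=43
  k=5: a=8, p=2680, q=359

2680/359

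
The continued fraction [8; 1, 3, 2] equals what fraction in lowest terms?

79/9

Using pₖ = aₖpₖ₋₁ + pₖ₋₂ and qₖ = aₖqₖ₋₁ + qₖ₋₂:
  k=0: a=8, p=8, q=1
  k=1: a=1, p=9, q=1
  k=2: a=3, p=35, q=4
  k=3: a=2, p=79, q=9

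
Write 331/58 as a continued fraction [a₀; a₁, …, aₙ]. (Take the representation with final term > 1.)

[5; 1, 2, 2, 2, 3]

331 = 5*58 + 41
58 = 1*41 + 17
41 = 2*17 + 7
17 = 2*7 + 3
7 = 2*3 + 1
3 = 3*1 + 0  (stop)
So 331/58 = [5; 1, 2, 2, 2, 3].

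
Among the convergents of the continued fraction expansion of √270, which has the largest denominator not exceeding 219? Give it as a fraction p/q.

√270 = [16; 2, 3, 6, 3, 2, 32, …] (period length 6).
Convergents:
  p_0/q_0 = 16/1
  p_1/q_1 = 33/2
  p_2/q_2 = 115/7
  p_3/q_3 = 723/44
  p_4/q_4 = 2284/139
  p_5/q_5 = 5291/322
q_4 = 139 ≤ 219 < 322 = q_5, so the answer is 2284/139.

2284/139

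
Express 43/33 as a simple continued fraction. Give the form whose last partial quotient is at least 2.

43 = 1·33 + 10
33 = 3·10 + 3
10 = 3·3 + 1
3 = 3·1 + 0  (stop)
So 43/33 = [1; 3, 3, 3].

[1; 3, 3, 3]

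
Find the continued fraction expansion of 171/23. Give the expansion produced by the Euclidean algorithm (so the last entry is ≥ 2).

[7; 2, 3, 3]

171 = 7×23 + 10
23 = 2×10 + 3
10 = 3×3 + 1
3 = 3×1 + 0  (stop)
So 171/23 = [7; 2, 3, 3].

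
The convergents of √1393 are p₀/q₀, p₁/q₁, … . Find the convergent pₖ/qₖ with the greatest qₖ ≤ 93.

1157/31

√1393 = [37; 3, 10, 3, 74, …] (period length 4).
Convergents:
  p_0/q_0 = 37/1
  p_1/q_1 = 112/3
  p_2/q_2 = 1157/31
  p_3/q_3 = 3583/96
q_2 = 31 ≤ 93 < 96 = q_3, so the answer is 1157/31.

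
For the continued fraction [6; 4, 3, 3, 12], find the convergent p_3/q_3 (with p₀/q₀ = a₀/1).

Using pₖ = aₖpₖ₋₁ + pₖ₋₂, qₖ = aₖqₖ₋₁ + qₖ₋₂ (with p₋₁=1, p₋₂=0, q₋₁=0, q₋₂=1):
  k=0: a=6, p=6, q=1
  k=1: a=4, p=25, q=4
  k=2: a=3, p=81, q=13
  k=3: a=3, p=268, q=43

268/43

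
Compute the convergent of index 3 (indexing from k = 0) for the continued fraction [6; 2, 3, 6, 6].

283/44

Using pₖ = aₖpₖ₋₁ + pₖ₋₂, qₖ = aₖqₖ₋₁ + qₖ₋₂ (with p₋₁=1, p₋₂=0, q₋₁=0, q₋₂=1):
  k=0: a=6, p=6, q=1
  k=1: a=2, p=13, q=2
  k=2: a=3, p=45, q=7
  k=3: a=6, p=283, q=44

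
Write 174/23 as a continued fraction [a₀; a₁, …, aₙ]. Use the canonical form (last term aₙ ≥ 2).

[7; 1, 1, 3, 3]

174 = 7×23 + 13
23 = 1×13 + 10
13 = 1×10 + 3
10 = 3×3 + 1
3 = 3×1 + 0  (stop)
So 174/23 = [7; 1, 1, 3, 3].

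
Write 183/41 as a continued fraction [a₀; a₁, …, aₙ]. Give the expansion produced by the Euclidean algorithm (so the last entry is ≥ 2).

[4; 2, 6, 3]

183 = 4×41 + 19
41 = 2×19 + 3
19 = 6×3 + 1
3 = 3×1 + 0  (stop)
So 183/41 = [4; 2, 6, 3].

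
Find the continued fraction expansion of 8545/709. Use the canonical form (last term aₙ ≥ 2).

[12; 19, 6, 6]

8545 = 12×709 + 37
709 = 19×37 + 6
37 = 6×6 + 1
6 = 6×1 + 0  (stop)
So 8545/709 = [12; 19, 6, 6].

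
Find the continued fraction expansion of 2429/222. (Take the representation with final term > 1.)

2429 = 10×222 + 209
222 = 1×209 + 13
209 = 16×13 + 1
13 = 13×1 + 0  (stop)
So 2429/222 = [10; 1, 16, 13].

[10; 1, 16, 13]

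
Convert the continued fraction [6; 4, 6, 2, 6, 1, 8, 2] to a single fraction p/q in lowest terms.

Using pₖ = aₖpₖ₋₁ + pₖ₋₂ and qₖ = aₖqₖ₋₁ + qₖ₋₂:
  k=0: a=6, p=6, q=1
  k=1: a=4, p=25, q=4
  k=2: a=6, p=156, q=25
  k=3: a=2, p=337, q=54
  k=4: a=6, p=2178, q=349
  k=5: a=1, p=2515, q=403
  k=6: a=8, p=22298, q=3573
  k=7: a=2, p=47111, q=7549

47111/7549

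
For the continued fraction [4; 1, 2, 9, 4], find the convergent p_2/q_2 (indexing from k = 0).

14/3

Using pₖ = aₖpₖ₋₁ + pₖ₋₂, qₖ = aₖqₖ₋₁ + qₖ₋₂ (with p₋₁=1, p₋₂=0, q₋₁=0, q₋₂=1):
  k=0: a=4, p=4, q=1
  k=1: a=1, p=5, q=1
  k=2: a=2, p=14, q=3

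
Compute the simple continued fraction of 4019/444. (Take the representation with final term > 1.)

[9; 19, 3, 3, 2]

4019 = 9*444 + 23
444 = 19*23 + 7
23 = 3*7 + 2
7 = 3*2 + 1
2 = 2*1 + 0  (stop)
So 4019/444 = [9; 19, 3, 3, 2].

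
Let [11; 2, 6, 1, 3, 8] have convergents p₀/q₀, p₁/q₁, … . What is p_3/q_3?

172/15

Using pₖ = aₖpₖ₋₁ + pₖ₋₂, qₖ = aₖqₖ₋₁ + qₖ₋₂ (with p₋₁=1, p₋₂=0, q₋₁=0, q₋₂=1):
  k=0: a=11, p=11, q=1
  k=1: a=2, p=23, q=2
  k=2: a=6, p=149, q=13
  k=3: a=1, p=172, q=15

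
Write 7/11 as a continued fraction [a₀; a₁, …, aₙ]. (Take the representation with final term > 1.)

[0; 1, 1, 1, 3]

7 = 0*11 + 7
11 = 1*7 + 4
7 = 1*4 + 3
4 = 1*3 + 1
3 = 3*1 + 0  (stop)
So 7/11 = [0; 1, 1, 1, 3].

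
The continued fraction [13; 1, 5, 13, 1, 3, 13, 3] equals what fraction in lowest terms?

188368/13615

Fold from the inside: start with 3/1.
  13 + 1/3 = 40/3
  3 + 3/40 = 123/40
  1 + 40/123 = 163/123
  13 + 123/163 = 2242/163
  5 + 163/2242 = 11373/2242
  1 + 2242/11373 = 13615/11373
  13 + 11373/13615 = 188368/13615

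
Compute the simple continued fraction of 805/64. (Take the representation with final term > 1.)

[12; 1, 1, 2, 1, 2, 3]

805 = 12*64 + 37
64 = 1*37 + 27
37 = 1*27 + 10
27 = 2*10 + 7
10 = 1*7 + 3
7 = 2*3 + 1
3 = 3*1 + 0  (stop)
So 805/64 = [12; 1, 1, 2, 1, 2, 3].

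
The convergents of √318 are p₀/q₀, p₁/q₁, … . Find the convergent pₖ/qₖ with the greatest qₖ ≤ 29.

√318 = [17; 1, 4, 1, 34, …] (period length 4).
Convergents:
  p_0/q_0 = 17/1
  p_1/q_1 = 18/1
  p_2/q_2 = 89/5
  p_3/q_3 = 107/6
  p_4/q_4 = 3727/209
q_3 = 6 ≤ 29 < 209 = q_4, so the answer is 107/6.

107/6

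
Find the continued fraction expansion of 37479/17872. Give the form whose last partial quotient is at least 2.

[2; 10, 3, 3, 11, 3, 1, 3]

37479 = 2·17872 + 1735
17872 = 10·1735 + 522
1735 = 3·522 + 169
522 = 3·169 + 15
169 = 11·15 + 4
15 = 3·4 + 3
4 = 1·3 + 1
3 = 3·1 + 0  (stop)
So 37479/17872 = [2; 10, 3, 3, 11, 3, 1, 3].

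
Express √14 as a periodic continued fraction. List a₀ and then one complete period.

a₀ = ⌊√14⌋ = 3.
With m₀=0, d₀=1 and mₖ₊₁ = dₖaₖ − mₖ, dₖ₊₁ = (n − mₖ₊₁²)/dₖ, aₖ₊₁ = ⌊(a₀+mₖ₊₁)/dₖ₊₁⌋:
  k=1: m=3, d=5, a=1
  k=2: m=2, d=2, a=2
  k=3: m=2, d=5, a=1
  k=4: m=3, d=1, a=6
d=1 and a=2a₀=6 at k=4, so the next step gives (m, d) = (3, 5) again — its k=1 value — and the period has length 4.

[3; 1, 2, 1, 6]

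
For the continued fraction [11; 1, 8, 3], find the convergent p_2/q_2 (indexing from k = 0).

Using pₖ = aₖpₖ₋₁ + pₖ₋₂, qₖ = aₖqₖ₋₁ + qₖ₋₂ (with p₋₁=1, p₋₂=0, q₋₁=0, q₋₂=1):
  k=0: a=11, p=11, q=1
  k=1: a=1, p=12, q=1
  k=2: a=8, p=107, q=9

107/9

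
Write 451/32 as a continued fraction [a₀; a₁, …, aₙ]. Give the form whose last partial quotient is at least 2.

[14; 10, 1, 2]

451 = 14×32 + 3
32 = 10×3 + 2
3 = 1×2 + 1
2 = 2×1 + 0  (stop)
So 451/32 = [14; 10, 1, 2].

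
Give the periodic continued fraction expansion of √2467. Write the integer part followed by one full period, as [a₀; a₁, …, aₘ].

[49; 1, 2, 49, 2, 1, 98]

a₀ = ⌊√2467⌋ = 49.
With m₀=0, d₀=1 and mₖ₊₁ = dₖaₖ − mₖ, dₖ₊₁ = (n − mₖ₊₁²)/dₖ, aₖ₊₁ = ⌊(a₀+mₖ₊₁)/dₖ₊₁⌋:
  k=1: m=49, d=66, a=1
  k=2: m=17, d=33, a=2
  k=3: m=49, d=2, a=49
  k=4: m=49, d=33, a=2
  k=5: m=17, d=66, a=1
  k=6: m=49, d=1, a=98
d=1 and a=2a₀=98 at k=6, so the next step gives (m, d) = (49, 66) again — its k=1 value — and the period has length 6.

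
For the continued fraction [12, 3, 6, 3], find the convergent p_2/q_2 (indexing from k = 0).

Using pₖ = aₖpₖ₋₁ + pₖ₋₂, qₖ = aₖqₖ₋₁ + qₖ₋₂ (with p₋₁=1, p₋₂=0, q₋₁=0, q₋₂=1):
  k=0: a=12, p=12, q=1
  k=1: a=3, p=37, q=3
  k=2: a=6, p=234, q=19

234/19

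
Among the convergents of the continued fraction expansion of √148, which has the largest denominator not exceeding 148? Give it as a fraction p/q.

√148 = [12; 6, 24, …] (period length 2).
Convergents:
  p_0/q_0 = 12/1
  p_1/q_1 = 73/6
  p_2/q_2 = 1764/145
  p_3/q_3 = 10657/876
q_2 = 145 ≤ 148 < 876 = q_3, so the answer is 1764/145.

1764/145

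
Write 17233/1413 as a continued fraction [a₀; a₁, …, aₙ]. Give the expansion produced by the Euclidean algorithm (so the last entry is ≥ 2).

17233 = 12×1413 + 277
1413 = 5×277 + 28
277 = 9×28 + 25
28 = 1×25 + 3
25 = 8×3 + 1
3 = 3×1 + 0  (stop)
So 17233/1413 = [12; 5, 9, 1, 8, 3].

[12; 5, 9, 1, 8, 3]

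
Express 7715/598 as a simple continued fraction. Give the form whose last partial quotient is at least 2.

7715 = 12·598 + 539
598 = 1·539 + 59
539 = 9·59 + 8
59 = 7·8 + 3
8 = 2·3 + 2
3 = 1·2 + 1
2 = 2·1 + 0  (stop)
So 7715/598 = [12; 1, 9, 7, 2, 1, 2].

[12; 1, 9, 7, 2, 1, 2]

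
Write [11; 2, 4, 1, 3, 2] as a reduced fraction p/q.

1088/95

Using pₖ = aₖpₖ₋₁ + pₖ₋₂ and qₖ = aₖqₖ₋₁ + qₖ₋₂:
  k=0: a=11, p=11, q=1
  k=1: a=2, p=23, q=2
  k=2: a=4, p=103, q=9
  k=3: a=1, p=126, q=11
  k=4: a=3, p=481, q=42
  k=5: a=2, p=1088, q=95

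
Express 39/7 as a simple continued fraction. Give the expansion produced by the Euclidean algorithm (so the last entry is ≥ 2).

39 = 5·7 + 4
7 = 1·4 + 3
4 = 1·3 + 1
3 = 3·1 + 0  (stop)
So 39/7 = [5; 1, 1, 3].

[5; 1, 1, 3]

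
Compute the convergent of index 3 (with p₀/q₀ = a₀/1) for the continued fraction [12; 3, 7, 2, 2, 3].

579/47

Using pₖ = aₖpₖ₋₁ + pₖ₋₂, qₖ = aₖqₖ₋₁ + qₖ₋₂ (with p₋₁=1, p₋₂=0, q₋₁=0, q₋₂=1):
  k=0: a=12, p=12, q=1
  k=1: a=3, p=37, q=3
  k=2: a=7, p=271, q=22
  k=3: a=2, p=579, q=47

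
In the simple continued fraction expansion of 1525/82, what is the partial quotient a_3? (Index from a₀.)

1525 = 18·82 + 49   →  a_0 = 18
82 = 1·49 + 33   →  a_1 = 1
49 = 1·33 + 16   →  a_2 = 1
33 = 2·16 + 1   →  a_3 = 2

2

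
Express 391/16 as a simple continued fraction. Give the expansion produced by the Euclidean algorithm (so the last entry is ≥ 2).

[24; 2, 3, 2]

391 = 24·16 + 7
16 = 2·7 + 2
7 = 3·2 + 1
2 = 2·1 + 0  (stop)
So 391/16 = [24; 2, 3, 2].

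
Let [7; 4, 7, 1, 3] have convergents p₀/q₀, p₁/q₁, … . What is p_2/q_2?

Using pₖ = aₖpₖ₋₁ + pₖ₋₂, qₖ = aₖqₖ₋₁ + qₖ₋₂ (with p₋₁=1, p₋₂=0, q₋₁=0, q₋₂=1):
  k=0: a=7, p=7, q=1
  k=1: a=4, p=29, q=4
  k=2: a=7, p=210, q=29

210/29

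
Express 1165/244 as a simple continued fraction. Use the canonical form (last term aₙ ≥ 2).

[4; 1, 3, 2, 3, 2, 3]

1165 = 4·244 + 189
244 = 1·189 + 55
189 = 3·55 + 24
55 = 2·24 + 7
24 = 3·7 + 3
7 = 2·3 + 1
3 = 3·1 + 0  (stop)
So 1165/244 = [4; 1, 3, 2, 3, 2, 3].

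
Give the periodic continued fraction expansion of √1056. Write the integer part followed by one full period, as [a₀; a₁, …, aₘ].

a₀ = ⌊√1056⌋ = 32.

[32; 2, 64]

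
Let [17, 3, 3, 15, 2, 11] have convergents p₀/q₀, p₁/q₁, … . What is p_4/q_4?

5467/316

Using pₖ = aₖpₖ₋₁ + pₖ₋₂, qₖ = aₖqₖ₋₁ + qₖ₋₂ (with p₋₁=1, p₋₂=0, q₋₁=0, q₋₂=1):
  k=0: a=17, p=17, q=1
  k=1: a=3, p=52, q=3
  k=2: a=3, p=173, q=10
  k=3: a=15, p=2647, q=153
  k=4: a=2, p=5467, q=316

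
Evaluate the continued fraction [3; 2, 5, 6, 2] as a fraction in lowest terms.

508/147

Using pₖ = aₖpₖ₋₁ + pₖ₋₂ and qₖ = aₖqₖ₋₁ + qₖ₋₂:
  k=0: a=3, p=3, q=1
  k=1: a=2, p=7, q=2
  k=2: a=5, p=38, q=11
  k=3: a=6, p=235, q=68
  k=4: a=2, p=508, q=147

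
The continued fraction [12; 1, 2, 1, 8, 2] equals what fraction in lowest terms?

943/74

Using pₖ = aₖpₖ₋₁ + pₖ₋₂ and qₖ = aₖqₖ₋₁ + qₖ₋₂:
  k=0: a=12, p=12, q=1
  k=1: a=1, p=13, q=1
  k=2: a=2, p=38, q=3
  k=3: a=1, p=51, q=4
  k=4: a=8, p=446, q=35
  k=5: a=2, p=943, q=74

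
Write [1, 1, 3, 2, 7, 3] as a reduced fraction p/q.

373/210

Using pₖ = aₖpₖ₋₁ + pₖ₋₂ and qₖ = aₖqₖ₋₁ + qₖ₋₂:
  k=0: a=1, p=1, q=1
  k=1: a=1, p=2, q=1
  k=2: a=3, p=7, q=4
  k=3: a=2, p=16, q=9
  k=4: a=7, p=119, q=67
  k=5: a=3, p=373, q=210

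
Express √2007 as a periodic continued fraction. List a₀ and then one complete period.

a₀ = ⌊√2007⌋ = 44.
With m₀=0, d₀=1 and mₖ₊₁ = dₖaₖ − mₖ, dₖ₊₁ = (n − mₖ₊₁²)/dₖ, aₖ₊₁ = ⌊(a₀+mₖ₊₁)/dₖ₊₁⌋:
  k=1: m=44, d=71, a=1
  k=2: m=27, d=18, a=3
  k=3: m=27, d=71, a=1
  k=4: m=44, d=1, a=88
d=1 and a=2a₀=88 at k=4, so the next step gives (m, d) = (44, 71) again — its k=1 value — and the period has length 4.

[44; 1, 3, 1, 88]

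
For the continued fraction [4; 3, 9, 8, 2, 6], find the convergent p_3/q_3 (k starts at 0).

981/227

Using pₖ = aₖpₖ₋₁ + pₖ₋₂, qₖ = aₖqₖ₋₁ + qₖ₋₂ (with p₋₁=1, p₋₂=0, q₋₁=0, q₋₂=1):
  k=0: a=4, p=4, q=1
  k=1: a=3, p=13, q=3
  k=2: a=9, p=121, q=28
  k=3: a=8, p=981, q=227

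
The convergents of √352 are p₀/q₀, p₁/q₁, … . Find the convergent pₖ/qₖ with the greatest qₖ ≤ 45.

√352 = [18; 1, 3, 5, 9, 5, 3, 1, 36, …] (period length 8).
Convergents:
  p_0/q_0 = 18/1
  p_1/q_1 = 19/1
  p_2/q_2 = 75/4
  p_3/q_3 = 394/21
  p_4/q_4 = 3621/193
q_3 = 21 ≤ 45 < 193 = q_4, so the answer is 394/21.

394/21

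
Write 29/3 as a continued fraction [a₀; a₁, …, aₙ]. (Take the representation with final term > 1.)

[9; 1, 2]

29 = 9*3 + 2
3 = 1*2 + 1
2 = 2*1 + 0  (stop)
So 29/3 = [9; 1, 2].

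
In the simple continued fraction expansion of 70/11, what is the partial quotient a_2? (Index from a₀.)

1

70 = 6·11 + 4   →  a_0 = 6
11 = 2·4 + 3   →  a_1 = 2
4 = 1·3 + 1   →  a_2 = 1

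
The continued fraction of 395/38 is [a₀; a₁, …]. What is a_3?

395 = 10·38 + 15   →  a_0 = 10
38 = 2·15 + 8   →  a_1 = 2
15 = 1·8 + 7   →  a_2 = 1
8 = 1·7 + 1   →  a_3 = 1

1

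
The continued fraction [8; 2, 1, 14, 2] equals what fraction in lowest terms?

759/91

Fold from the inside: start with 2/1.
  14 + 1/2 = 29/2
  1 + 2/29 = 31/29
  2 + 29/31 = 91/31
  8 + 31/91 = 759/91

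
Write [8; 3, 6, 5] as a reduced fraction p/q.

815/98

Fold from the inside: start with 5/1.
  6 + 1/5 = 31/5
  3 + 5/31 = 98/31
  8 + 31/98 = 815/98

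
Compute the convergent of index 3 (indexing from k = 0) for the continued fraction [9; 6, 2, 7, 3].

Using pₖ = aₖpₖ₋₁ + pₖ₋₂, qₖ = aₖqₖ₋₁ + qₖ₋₂ (with p₋₁=1, p₋₂=0, q₋₁=0, q₋₂=1):
  k=0: a=9, p=9, q=1
  k=1: a=6, p=55, q=6
  k=2: a=2, p=119, q=13
  k=3: a=7, p=888, q=97

888/97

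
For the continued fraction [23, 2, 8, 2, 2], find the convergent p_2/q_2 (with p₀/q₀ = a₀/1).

399/17

Using pₖ = aₖpₖ₋₁ + pₖ₋₂, qₖ = aₖqₖ₋₁ + qₖ₋₂ (with p₋₁=1, p₋₂=0, q₋₁=0, q₋₂=1):
  k=0: a=23, p=23, q=1
  k=1: a=2, p=47, q=2
  k=2: a=8, p=399, q=17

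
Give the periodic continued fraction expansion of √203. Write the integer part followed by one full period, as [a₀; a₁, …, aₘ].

[14; 4, 28]

a₀ = ⌊√203⌋ = 14.
With m₀=0, d₀=1 and mₖ₊₁ = dₖaₖ − mₖ, dₖ₊₁ = (n − mₖ₊₁²)/dₖ, aₖ₊₁ = ⌊(a₀+mₖ₊₁)/dₖ₊₁⌋:
  k=1: m=14, d=7, a=4
  k=2: m=14, d=1, a=28
d=1 and a=2a₀=28 at k=2, so the next step gives (m, d) = (14, 7) again — its k=1 value — and the period has length 2.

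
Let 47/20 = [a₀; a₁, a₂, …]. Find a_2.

47 = 2·20 + 7   →  a_0 = 2
20 = 2·7 + 6   →  a_1 = 2
7 = 1·6 + 1   →  a_2 = 1

1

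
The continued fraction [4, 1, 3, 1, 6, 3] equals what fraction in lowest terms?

513/107

Fold from the inside: start with 3/1.
  6 + 1/3 = 19/3
  1 + 3/19 = 22/19
  3 + 19/22 = 85/22
  1 + 22/85 = 107/85
  4 + 85/107 = 513/107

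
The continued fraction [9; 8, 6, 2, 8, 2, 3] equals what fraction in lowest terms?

60182/6597

Using pₖ = aₖpₖ₋₁ + pₖ₋₂ and qₖ = aₖqₖ₋₁ + qₖ₋₂:
  k=0: a=9, p=9, q=1
  k=1: a=8, p=73, q=8
  k=2: a=6, p=447, q=49
  k=3: a=2, p=967, q=106
  k=4: a=8, p=8183, q=897
  k=5: a=2, p=17333, q=1900
  k=6: a=3, p=60182, q=6597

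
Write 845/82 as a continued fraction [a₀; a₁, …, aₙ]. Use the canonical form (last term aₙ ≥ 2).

845 = 10×82 + 25
82 = 3×25 + 7
25 = 3×7 + 4
7 = 1×4 + 3
4 = 1×3 + 1
3 = 3×1 + 0  (stop)
So 845/82 = [10; 3, 3, 1, 1, 3].

[10; 3, 3, 1, 1, 3]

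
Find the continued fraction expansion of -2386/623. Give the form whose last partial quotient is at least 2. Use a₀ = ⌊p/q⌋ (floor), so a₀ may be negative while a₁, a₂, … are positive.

-2386 = -4×623 + 106
623 = 5×106 + 93
106 = 1×93 + 13
93 = 7×13 + 2
13 = 6×2 + 1
2 = 2×1 + 0  (stop)
So -2386/623 = [-4; 5, 1, 7, 6, 2].

[-4; 5, 1, 7, 6, 2]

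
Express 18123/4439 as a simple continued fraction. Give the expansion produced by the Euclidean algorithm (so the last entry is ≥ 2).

18123 = 4*4439 + 367
4439 = 12*367 + 35
367 = 10*35 + 17
35 = 2*17 + 1
17 = 17*1 + 0  (stop)
So 18123/4439 = [4; 12, 10, 2, 17].

[4; 12, 10, 2, 17]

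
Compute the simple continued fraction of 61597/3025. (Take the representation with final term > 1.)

61597 = 20·3025 + 1097
3025 = 2·1097 + 831
1097 = 1·831 + 266
831 = 3·266 + 33
266 = 8·33 + 2
33 = 16·2 + 1
2 = 2·1 + 0  (stop)
So 61597/3025 = [20; 2, 1, 3, 8, 16, 2].

[20; 2, 1, 3, 8, 16, 2]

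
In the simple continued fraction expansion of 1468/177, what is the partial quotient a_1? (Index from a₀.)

3

1468 = 8·177 + 52   →  a_0 = 8
177 = 3·52 + 21   →  a_1 = 3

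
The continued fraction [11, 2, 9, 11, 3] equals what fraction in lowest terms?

7481/652

Using pₖ = aₖpₖ₋₁ + pₖ₋₂ and qₖ = aₖqₖ₋₁ + qₖ₋₂:
  k=0: a=11, p=11, q=1
  k=1: a=2, p=23, q=2
  k=2: a=9, p=218, q=19
  k=3: a=11, p=2421, q=211
  k=4: a=3, p=7481, q=652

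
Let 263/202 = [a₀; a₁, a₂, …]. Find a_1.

263 = 1·202 + 61   →  a_0 = 1
202 = 3·61 + 19   →  a_1 = 3

3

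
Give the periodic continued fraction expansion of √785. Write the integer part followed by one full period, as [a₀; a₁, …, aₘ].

a₀ = ⌊√785⌋ = 28.
With m₀=0, d₀=1 and mₖ₊₁ = dₖaₖ − mₖ, dₖ₊₁ = (n − mₖ₊₁²)/dₖ, aₖ₊₁ = ⌊(a₀+mₖ₊₁)/dₖ₊₁⌋:
  k=1: m=28, d=1, a=56
d=1 and a=2a₀=56 at k=1, so the next step gives (m, d) = (28, 1) again — its k=1 value — and the period has length 1.

[28; 56]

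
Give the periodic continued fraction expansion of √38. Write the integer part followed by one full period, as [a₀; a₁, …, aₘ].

[6; 6, 12]

a₀ = ⌊√38⌋ = 6.
With m₀=0, d₀=1 and mₖ₊₁ = dₖaₖ − mₖ, dₖ₊₁ = (n − mₖ₊₁²)/dₖ, aₖ₊₁ = ⌊(a₀+mₖ₊₁)/dₖ₊₁⌋:
  k=1: m=6, d=2, a=6
  k=2: m=6, d=1, a=12
d=1 and a=2a₀=12 at k=2, so the next step gives (m, d) = (6, 2) again — its k=1 value — and the period has length 2.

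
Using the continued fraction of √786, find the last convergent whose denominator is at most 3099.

43988/1569

√786 = [28; 28, 56, …] (period length 2).
Convergents:
  p_0/q_0 = 28/1
  p_1/q_1 = 785/28
  p_2/q_2 = 43988/1569
  p_3/q_3 = 1232449/43960
q_2 = 1569 ≤ 3099 < 43960 = q_3, so the answer is 43988/1569.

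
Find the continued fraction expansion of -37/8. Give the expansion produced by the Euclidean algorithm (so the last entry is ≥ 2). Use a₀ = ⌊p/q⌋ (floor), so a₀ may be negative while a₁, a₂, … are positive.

[-5; 2, 1, 2]

-37 = -5·8 + 3
8 = 2·3 + 2
3 = 1·2 + 1
2 = 2·1 + 0  (stop)
So -37/8 = [-5; 2, 1, 2].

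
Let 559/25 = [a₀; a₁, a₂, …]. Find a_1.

2

559 = 22·25 + 9   →  a_0 = 22
25 = 2·9 + 7   →  a_1 = 2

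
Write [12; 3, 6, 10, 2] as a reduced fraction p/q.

4988/405

Using pₖ = aₖpₖ₋₁ + pₖ₋₂ and qₖ = aₖqₖ₋₁ + qₖ₋₂:
  k=0: a=12, p=12, q=1
  k=1: a=3, p=37, q=3
  k=2: a=6, p=234, q=19
  k=3: a=10, p=2377, q=193
  k=4: a=2, p=4988, q=405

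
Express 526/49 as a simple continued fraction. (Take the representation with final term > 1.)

526 = 10×49 + 36
49 = 1×36 + 13
36 = 2×13 + 10
13 = 1×10 + 3
10 = 3×3 + 1
3 = 3×1 + 0  (stop)
So 526/49 = [10; 1, 2, 1, 3, 3].

[10; 1, 2, 1, 3, 3]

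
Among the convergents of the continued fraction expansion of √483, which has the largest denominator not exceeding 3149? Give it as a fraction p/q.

42526/1935

√483 = [21; 1, 42, …] (period length 2).
Convergents:
  p_0/q_0 = 21/1
  p_1/q_1 = 22/1
  p_2/q_2 = 945/43
  p_3/q_3 = 967/44
  p_4/q_4 = 41559/1891
  p_5/q_5 = 42526/1935
  p_6/q_6 = 1827651/83161
q_5 = 1935 ≤ 3149 < 83161 = q_6, so the answer is 42526/1935.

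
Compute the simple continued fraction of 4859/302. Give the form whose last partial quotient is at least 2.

[16; 11, 5, 2, 2]

4859 = 16×302 + 27
302 = 11×27 + 5
27 = 5×5 + 2
5 = 2×2 + 1
2 = 2×1 + 0  (stop)
So 4859/302 = [16; 11, 5, 2, 2].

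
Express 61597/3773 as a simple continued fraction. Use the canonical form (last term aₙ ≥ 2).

61597 = 16*3773 + 1229
3773 = 3*1229 + 86
1229 = 14*86 + 25
86 = 3*25 + 11
25 = 2*11 + 3
11 = 3*3 + 2
3 = 1*2 + 1
2 = 2*1 + 0  (stop)
So 61597/3773 = [16; 3, 14, 3, 2, 3, 1, 2].

[16; 3, 14, 3, 2, 3, 1, 2]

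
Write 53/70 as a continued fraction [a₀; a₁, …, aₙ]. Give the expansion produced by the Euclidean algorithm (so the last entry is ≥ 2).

[0; 1, 3, 8, 2]

53 = 0*70 + 53
70 = 1*53 + 17
53 = 3*17 + 2
17 = 8*2 + 1
2 = 2*1 + 0  (stop)
So 53/70 = [0; 1, 3, 8, 2].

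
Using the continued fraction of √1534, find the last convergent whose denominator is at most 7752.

√1534 = [39; 6, 78, …] (period length 2).
Convergents:
  p_0/q_0 = 39/1
  p_1/q_1 = 235/6
  p_2/q_2 = 18369/469
  p_3/q_3 = 110449/2820
  p_4/q_4 = 8633391/220429
q_3 = 2820 ≤ 7752 < 220429 = q_4, so the answer is 110449/2820.

110449/2820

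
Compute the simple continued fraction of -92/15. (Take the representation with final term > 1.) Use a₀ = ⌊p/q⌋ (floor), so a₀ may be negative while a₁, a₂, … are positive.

[-7; 1, 6, 2]

-92 = -7*15 + 13
15 = 1*13 + 2
13 = 6*2 + 1
2 = 2*1 + 0  (stop)
So -92/15 = [-7; 1, 6, 2].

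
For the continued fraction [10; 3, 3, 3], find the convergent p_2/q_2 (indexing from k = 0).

103/10

Using pₖ = aₖpₖ₋₁ + pₖ₋₂, qₖ = aₖqₖ₋₁ + qₖ₋₂ (with p₋₁=1, p₋₂=0, q₋₁=0, q₋₂=1):
  k=0: a=10, p=10, q=1
  k=1: a=3, p=31, q=3
  k=2: a=3, p=103, q=10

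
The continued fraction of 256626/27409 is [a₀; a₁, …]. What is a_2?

256626 = 9·27409 + 9945   →  a_0 = 9
27409 = 2·9945 + 7519   →  a_1 = 2
9945 = 1·7519 + 2426   →  a_2 = 1

1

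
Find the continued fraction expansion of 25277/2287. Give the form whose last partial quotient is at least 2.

[11; 19, 17, 7]

25277 = 11×2287 + 120
2287 = 19×120 + 7
120 = 17×7 + 1
7 = 7×1 + 0  (stop)
So 25277/2287 = [11; 19, 17, 7].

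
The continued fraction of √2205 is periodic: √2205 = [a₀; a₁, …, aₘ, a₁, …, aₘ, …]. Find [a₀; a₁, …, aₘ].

a₀ = ⌊√2205⌋ = 46.
With m₀=0, d₀=1 and mₖ₊₁ = dₖaₖ − mₖ, dₖ₊₁ = (n − mₖ₊₁²)/dₖ, aₖ₊₁ = ⌊(a₀+mₖ₊₁)/dₖ₊₁⌋:
  k=1: m=46, d=89, a=1
  k=2: m=43, d=4, a=22
  k=3: m=45, d=45, a=2
  k=4: m=45, d=4, a=22
  k=5: m=43, d=89, a=1
  k=6: m=46, d=1, a=92
d=1 and a=2a₀=92 at k=6, so the next step gives (m, d) = (46, 89) again — its k=1 value — and the period has length 6.

[46; 1, 22, 2, 22, 1, 92]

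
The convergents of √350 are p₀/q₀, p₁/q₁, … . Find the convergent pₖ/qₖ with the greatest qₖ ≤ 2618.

√350 = [18; 1, 2, 2, 2, 1, 36, …] (period length 6).
Convergents:
  p_0/q_0 = 18/1
  p_1/q_1 = 19/1
  p_2/q_2 = 56/3
  p_3/q_3 = 131/7
  p_4/q_4 = 318/17
  p_5/q_5 = 449/24
  p_6/q_6 = 16482/881
  p_7/q_7 = 16931/905
  p_8/q_8 = 50344/2691
q_7 = 905 ≤ 2618 < 2691 = q_8, so the answer is 16931/905.

16931/905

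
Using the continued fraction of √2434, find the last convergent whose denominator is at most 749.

21905/444

√2434 = [49; 2, 1, 48, 1, 2, 98, …] (period length 6).
Convergents:
  p_0/q_0 = 49/1
  p_1/q_1 = 99/2
  p_2/q_2 = 148/3
  p_3/q_3 = 7203/146
  p_4/q_4 = 7351/149
  p_5/q_5 = 21905/444
  p_6/q_6 = 2154041/43661
q_5 = 444 ≤ 749 < 43661 = q_6, so the answer is 21905/444.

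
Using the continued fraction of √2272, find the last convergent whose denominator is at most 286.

√2272 = [47; 1, 1, 1, 94, …] (period length 4).
Convergents:
  p_0/q_0 = 47/1
  p_1/q_1 = 48/1
  p_2/q_2 = 95/2
  p_3/q_3 = 143/3
  p_4/q_4 = 13537/284
  p_5/q_5 = 13680/287
q_4 = 284 ≤ 286 < 287 = q_5, so the answer is 13537/284.

13537/284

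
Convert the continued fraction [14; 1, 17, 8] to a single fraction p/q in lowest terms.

Fold from the inside: start with 8/1.
  17 + 1/8 = 137/8
  1 + 8/137 = 145/137
  14 + 137/145 = 2167/145

2167/145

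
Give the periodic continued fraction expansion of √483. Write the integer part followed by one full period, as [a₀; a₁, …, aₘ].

[21; 1, 42]

a₀ = ⌊√483⌋ = 21.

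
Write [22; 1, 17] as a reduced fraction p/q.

Using pₖ = aₖpₖ₋₁ + pₖ₋₂ and qₖ = aₖqₖ₋₁ + qₖ₋₂:
  k=0: a=22, p=22, q=1
  k=1: a=1, p=23, q=1
  k=2: a=17, p=413, q=18

413/18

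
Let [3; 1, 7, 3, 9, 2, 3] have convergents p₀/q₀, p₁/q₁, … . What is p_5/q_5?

1905/491

Using pₖ = aₖpₖ₋₁ + pₖ₋₂, qₖ = aₖqₖ₋₁ + qₖ₋₂ (with p₋₁=1, p₋₂=0, q₋₁=0, q₋₂=1):
  k=0: a=3, p=3, q=1
  k=1: a=1, p=4, q=1
  k=2: a=7, p=31, q=8
  k=3: a=3, p=97, q=25
  k=4: a=9, p=904, q=233
  k=5: a=2, p=1905, q=491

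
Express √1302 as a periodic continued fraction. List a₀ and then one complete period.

a₀ = ⌊√1302⌋ = 36.
With m₀=0, d₀=1 and mₖ₊₁ = dₖaₖ − mₖ, dₖ₊₁ = (n − mₖ₊₁²)/dₖ, aₖ₊₁ = ⌊(a₀+mₖ₊₁)/dₖ₊₁⌋:
  k=1: m=36, d=6, a=12
  k=2: m=36, d=1, a=72
d=1 and a=2a₀=72 at k=2, so the next step gives (m, d) = (36, 6) again — its k=1 value — and the period has length 2.

[36; 12, 72]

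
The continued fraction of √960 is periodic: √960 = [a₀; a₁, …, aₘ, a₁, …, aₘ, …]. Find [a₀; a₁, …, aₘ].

a₀ = ⌊√960⌋ = 30.
With m₀=0, d₀=1 and mₖ₊₁ = dₖaₖ − mₖ, dₖ₊₁ = (n − mₖ₊₁²)/dₖ, aₖ₊₁ = ⌊(a₀+mₖ₊₁)/dₖ₊₁⌋:
  k=1: m=30, d=60, a=1
  k=2: m=30, d=1, a=60
d=1 and a=2a₀=60 at k=2, so the next step gives (m, d) = (30, 60) again — its k=1 value — and the period has length 2.

[30; 1, 60]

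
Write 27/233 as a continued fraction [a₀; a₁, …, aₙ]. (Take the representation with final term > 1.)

27 = 0×233 + 27
233 = 8×27 + 17
27 = 1×17 + 10
17 = 1×10 + 7
10 = 1×7 + 3
7 = 2×3 + 1
3 = 3×1 + 0  (stop)
So 27/233 = [0; 8, 1, 1, 1, 2, 3].

[0; 8, 1, 1, 1, 2, 3]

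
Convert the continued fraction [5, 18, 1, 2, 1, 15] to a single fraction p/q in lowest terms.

5968/1181

Fold from the inside: start with 15/1.
  1 + 1/15 = 16/15
  2 + 15/16 = 47/16
  1 + 16/47 = 63/47
  18 + 47/63 = 1181/63
  5 + 63/1181 = 5968/1181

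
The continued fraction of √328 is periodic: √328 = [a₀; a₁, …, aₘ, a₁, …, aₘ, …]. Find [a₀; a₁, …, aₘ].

a₀ = ⌊√328⌋ = 18.

[18; 9, 36]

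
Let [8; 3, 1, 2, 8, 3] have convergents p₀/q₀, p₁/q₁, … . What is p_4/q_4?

Using pₖ = aₖpₖ₋₁ + pₖ₋₂, qₖ = aₖqₖ₋₁ + qₖ₋₂ (with p₋₁=1, p₋₂=0, q₋₁=0, q₋₂=1):
  k=0: a=8, p=8, q=1
  k=1: a=3, p=25, q=3
  k=2: a=1, p=33, q=4
  k=3: a=2, p=91, q=11
  k=4: a=8, p=761, q=92

761/92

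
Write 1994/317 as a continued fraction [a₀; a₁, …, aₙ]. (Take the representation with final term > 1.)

[6; 3, 2, 4, 10]

1994 = 6*317 + 92
317 = 3*92 + 41
92 = 2*41 + 10
41 = 4*10 + 1
10 = 10*1 + 0  (stop)
So 1994/317 = [6; 3, 2, 4, 10].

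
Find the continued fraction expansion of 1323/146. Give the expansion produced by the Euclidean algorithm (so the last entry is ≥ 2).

1323 = 9·146 + 9
146 = 16·9 + 2
9 = 4·2 + 1
2 = 2·1 + 0  (stop)
So 1323/146 = [9; 16, 4, 2].

[9; 16, 4, 2]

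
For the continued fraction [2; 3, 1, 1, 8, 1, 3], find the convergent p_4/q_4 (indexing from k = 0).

137/60

Using pₖ = aₖpₖ₋₁ + pₖ₋₂, qₖ = aₖqₖ₋₁ + qₖ₋₂ (with p₋₁=1, p₋₂=0, q₋₁=0, q₋₂=1):
  k=0: a=2, p=2, q=1
  k=1: a=3, p=7, q=3
  k=2: a=1, p=9, q=4
  k=3: a=1, p=16, q=7
  k=4: a=8, p=137, q=60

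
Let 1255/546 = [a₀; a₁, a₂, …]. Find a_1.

1255 = 2·546 + 163   →  a_0 = 2
546 = 3·163 + 57   →  a_1 = 3

3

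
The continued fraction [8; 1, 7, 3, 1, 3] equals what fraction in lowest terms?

1101/124

Using pₖ = aₖpₖ₋₁ + pₖ₋₂ and qₖ = aₖqₖ₋₁ + qₖ₋₂:
  k=0: a=8, p=8, q=1
  k=1: a=1, p=9, q=1
  k=2: a=7, p=71, q=8
  k=3: a=3, p=222, q=25
  k=4: a=1, p=293, q=33
  k=5: a=3, p=1101, q=124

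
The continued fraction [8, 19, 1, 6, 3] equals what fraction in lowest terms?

3518/437

Using pₖ = aₖpₖ₋₁ + pₖ₋₂ and qₖ = aₖqₖ₋₁ + qₖ₋₂:
  k=0: a=8, p=8, q=1
  k=1: a=19, p=153, q=19
  k=2: a=1, p=161, q=20
  k=3: a=6, p=1119, q=139
  k=4: a=3, p=3518, q=437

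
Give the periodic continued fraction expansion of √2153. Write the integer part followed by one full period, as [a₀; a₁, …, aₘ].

[46; 2, 2, 92]

a₀ = ⌊√2153⌋ = 46.
With m₀=0, d₀=1 and mₖ₊₁ = dₖaₖ − mₖ, dₖ₊₁ = (n − mₖ₊₁²)/dₖ, aₖ₊₁ = ⌊(a₀+mₖ₊₁)/dₖ₊₁⌋:
  k=1: m=46, d=37, a=2
  k=2: m=28, d=37, a=2
  k=3: m=46, d=1, a=92
d=1 and a=2a₀=92 at k=3, so the next step gives (m, d) = (46, 37) again — its k=1 value — and the period has length 3.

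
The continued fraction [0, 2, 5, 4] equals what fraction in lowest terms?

Using pₖ = aₖpₖ₋₁ + pₖ₋₂ and qₖ = aₖqₖ₋₁ + qₖ₋₂:
  k=0: a=0, p=0, q=1
  k=1: a=2, p=1, q=2
  k=2: a=5, p=5, q=11
  k=3: a=4, p=21, q=46

21/46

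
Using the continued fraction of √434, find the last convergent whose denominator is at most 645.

5229/251

√434 = [20; 1, 4, 1, 40, …] (period length 4).
Convergents:
  p_0/q_0 = 20/1
  p_1/q_1 = 21/1
  p_2/q_2 = 104/5
  p_3/q_3 = 125/6
  p_4/q_4 = 5104/245
  p_5/q_5 = 5229/251
  p_6/q_6 = 26020/1249
q_5 = 251 ≤ 645 < 1249 = q_6, so the answer is 5229/251.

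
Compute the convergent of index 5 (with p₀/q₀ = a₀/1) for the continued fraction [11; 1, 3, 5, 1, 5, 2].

Using pₖ = aₖpₖ₋₁ + pₖ₋₂, qₖ = aₖqₖ₋₁ + qₖ₋₂ (with p₋₁=1, p₋₂=0, q₋₁=0, q₋₂=1):
  k=0: a=11, p=11, q=1
  k=1: a=1, p=12, q=1
  k=2: a=3, p=47, q=4
  k=3: a=5, p=247, q=21
  k=4: a=1, p=294, q=25
  k=5: a=5, p=1717, q=146

1717/146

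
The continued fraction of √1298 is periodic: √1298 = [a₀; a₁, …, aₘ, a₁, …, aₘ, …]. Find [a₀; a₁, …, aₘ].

a₀ = ⌊√1298⌋ = 36.
With m₀=0, d₀=1 and mₖ₊₁ = dₖaₖ − mₖ, dₖ₊₁ = (n − mₖ₊₁²)/dₖ, aₖ₊₁ = ⌊(a₀+mₖ₊₁)/dₖ₊₁⌋:
  k=1: m=36, d=2, a=36
  k=2: m=36, d=1, a=72
d=1 and a=2a₀=72 at k=2, so the next step gives (m, d) = (36, 2) again — its k=1 value — and the period has length 2.

[36; 36, 72]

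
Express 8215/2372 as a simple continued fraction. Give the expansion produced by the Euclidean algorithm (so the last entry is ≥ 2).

[3; 2, 6, 3, 6, 9]

8215 = 3*2372 + 1099
2372 = 2*1099 + 174
1099 = 6*174 + 55
174 = 3*55 + 9
55 = 6*9 + 1
9 = 9*1 + 0  (stop)
So 8215/2372 = [3; 2, 6, 3, 6, 9].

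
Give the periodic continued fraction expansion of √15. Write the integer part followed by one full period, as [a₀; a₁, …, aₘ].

[3; 1, 6]

a₀ = ⌊√15⌋ = 3.
With m₀=0, d₀=1 and mₖ₊₁ = dₖaₖ − mₖ, dₖ₊₁ = (n − mₖ₊₁²)/dₖ, aₖ₊₁ = ⌊(a₀+mₖ₊₁)/dₖ₊₁⌋:
  k=1: m=3, d=6, a=1
  k=2: m=3, d=1, a=6
d=1 and a=2a₀=6 at k=2, so the next step gives (m, d) = (3, 6) again — its k=1 value — and the period has length 2.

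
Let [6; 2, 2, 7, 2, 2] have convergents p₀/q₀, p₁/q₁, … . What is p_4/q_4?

Using pₖ = aₖpₖ₋₁ + pₖ₋₂, qₖ = aₖqₖ₋₁ + qₖ₋₂ (with p₋₁=1, p₋₂=0, q₋₁=0, q₋₂=1):
  k=0: a=6, p=6, q=1
  k=1: a=2, p=13, q=2
  k=2: a=2, p=32, q=5
  k=3: a=7, p=237, q=37
  k=4: a=2, p=506, q=79

506/79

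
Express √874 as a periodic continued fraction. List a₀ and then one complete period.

[29; 1, 1, 3, 2, 3, 1, 1, 58]

a₀ = ⌊√874⌋ = 29.
With m₀=0, d₀=1 and mₖ₊₁ = dₖaₖ − mₖ, dₖ₊₁ = (n − mₖ₊₁²)/dₖ, aₖ₊₁ = ⌊(a₀+mₖ₊₁)/dₖ₊₁⌋:
  k=1: m=29, d=33, a=1
  k=2: m=4, d=26, a=1
  k=3: m=22, d=15, a=3
  k=4: m=23, d=23, a=2
  k=5: m=23, d=15, a=3
  k=6: m=22, d=26, a=1
  k=7: m=4, d=33, a=1
  k=8: m=29, d=1, a=58
d=1 and a=2a₀=58 at k=8, so the next step gives (m, d) = (29, 33) again — its k=1 value — and the period has length 8.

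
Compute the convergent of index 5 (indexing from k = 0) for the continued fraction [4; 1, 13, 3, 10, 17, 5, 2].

Using pₖ = aₖpₖ₋₁ + pₖ₋₂, qₖ = aₖqₖ₋₁ + qₖ₋₂ (with p₋₁=1, p₋₂=0, q₋₁=0, q₋₂=1):
  k=0: a=4, p=4, q=1
  k=1: a=1, p=5, q=1
  k=2: a=13, p=69, q=14
  k=3: a=3, p=212, q=43
  k=4: a=10, p=2189, q=444
  k=5: a=17, p=37425, q=7591

37425/7591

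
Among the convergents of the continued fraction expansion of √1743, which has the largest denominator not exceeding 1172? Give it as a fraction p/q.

41791/1001

√1743 = [41; 1, 2, 1, 82, …] (period length 4).
Convergents:
  p_0/q_0 = 41/1
  p_1/q_1 = 42/1
  p_2/q_2 = 125/3
  p_3/q_3 = 167/4
  p_4/q_4 = 13819/331
  p_5/q_5 = 13986/335
  p_6/q_6 = 41791/1001
  p_7/q_7 = 55777/1336
q_6 = 1001 ≤ 1172 < 1336 = q_7, so the answer is 41791/1001.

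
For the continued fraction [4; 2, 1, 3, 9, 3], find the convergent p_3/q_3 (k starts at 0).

48/11

Using pₖ = aₖpₖ₋₁ + pₖ₋₂, qₖ = aₖqₖ₋₁ + qₖ₋₂ (with p₋₁=1, p₋₂=0, q₋₁=0, q₋₂=1):
  k=0: a=4, p=4, q=1
  k=1: a=2, p=9, q=2
  k=2: a=1, p=13, q=3
  k=3: a=3, p=48, q=11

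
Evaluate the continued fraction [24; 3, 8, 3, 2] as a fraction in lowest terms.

4402/181

Using pₖ = aₖpₖ₋₁ + pₖ₋₂ and qₖ = aₖqₖ₋₁ + qₖ₋₂:
  k=0: a=24, p=24, q=1
  k=1: a=3, p=73, q=3
  k=2: a=8, p=608, q=25
  k=3: a=3, p=1897, q=78
  k=4: a=2, p=4402, q=181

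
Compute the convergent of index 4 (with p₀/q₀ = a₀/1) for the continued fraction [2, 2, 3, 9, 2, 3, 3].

333/137

Using pₖ = aₖpₖ₋₁ + pₖ₋₂, qₖ = aₖqₖ₋₁ + qₖ₋₂ (with p₋₁=1, p₋₂=0, q₋₁=0, q₋₂=1):
  k=0: a=2, p=2, q=1
  k=1: a=2, p=5, q=2
  k=2: a=3, p=17, q=7
  k=3: a=9, p=158, q=65
  k=4: a=2, p=333, q=137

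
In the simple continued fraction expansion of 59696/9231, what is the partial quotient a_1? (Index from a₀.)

59696 = 6·9231 + 4310   →  a_0 = 6
9231 = 2·4310 + 611   →  a_1 = 2

2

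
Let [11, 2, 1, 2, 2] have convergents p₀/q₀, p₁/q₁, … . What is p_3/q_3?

91/8

Using pₖ = aₖpₖ₋₁ + pₖ₋₂, qₖ = aₖqₖ₋₁ + qₖ₋₂ (with p₋₁=1, p₋₂=0, q₋₁=0, q₋₂=1):
  k=0: a=11, p=11, q=1
  k=1: a=2, p=23, q=2
  k=2: a=1, p=34, q=3
  k=3: a=2, p=91, q=8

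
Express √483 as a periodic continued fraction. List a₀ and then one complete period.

[21; 1, 42]

a₀ = ⌊√483⌋ = 21.
With m₀=0, d₀=1 and mₖ₊₁ = dₖaₖ − mₖ, dₖ₊₁ = (n − mₖ₊₁²)/dₖ, aₖ₊₁ = ⌊(a₀+mₖ₊₁)/dₖ₊₁⌋:
  k=1: m=21, d=42, a=1
  k=2: m=21, d=1, a=42
d=1 and a=2a₀=42 at k=2, so the next step gives (m, d) = (21, 42) again — its k=1 value — and the period has length 2.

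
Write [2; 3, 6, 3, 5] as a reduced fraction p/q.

739/319

Using pₖ = aₖpₖ₋₁ + pₖ₋₂ and qₖ = aₖqₖ₋₁ + qₖ₋₂:
  k=0: a=2, p=2, q=1
  k=1: a=3, p=7, q=3
  k=2: a=6, p=44, q=19
  k=3: a=3, p=139, q=60
  k=4: a=5, p=739, q=319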